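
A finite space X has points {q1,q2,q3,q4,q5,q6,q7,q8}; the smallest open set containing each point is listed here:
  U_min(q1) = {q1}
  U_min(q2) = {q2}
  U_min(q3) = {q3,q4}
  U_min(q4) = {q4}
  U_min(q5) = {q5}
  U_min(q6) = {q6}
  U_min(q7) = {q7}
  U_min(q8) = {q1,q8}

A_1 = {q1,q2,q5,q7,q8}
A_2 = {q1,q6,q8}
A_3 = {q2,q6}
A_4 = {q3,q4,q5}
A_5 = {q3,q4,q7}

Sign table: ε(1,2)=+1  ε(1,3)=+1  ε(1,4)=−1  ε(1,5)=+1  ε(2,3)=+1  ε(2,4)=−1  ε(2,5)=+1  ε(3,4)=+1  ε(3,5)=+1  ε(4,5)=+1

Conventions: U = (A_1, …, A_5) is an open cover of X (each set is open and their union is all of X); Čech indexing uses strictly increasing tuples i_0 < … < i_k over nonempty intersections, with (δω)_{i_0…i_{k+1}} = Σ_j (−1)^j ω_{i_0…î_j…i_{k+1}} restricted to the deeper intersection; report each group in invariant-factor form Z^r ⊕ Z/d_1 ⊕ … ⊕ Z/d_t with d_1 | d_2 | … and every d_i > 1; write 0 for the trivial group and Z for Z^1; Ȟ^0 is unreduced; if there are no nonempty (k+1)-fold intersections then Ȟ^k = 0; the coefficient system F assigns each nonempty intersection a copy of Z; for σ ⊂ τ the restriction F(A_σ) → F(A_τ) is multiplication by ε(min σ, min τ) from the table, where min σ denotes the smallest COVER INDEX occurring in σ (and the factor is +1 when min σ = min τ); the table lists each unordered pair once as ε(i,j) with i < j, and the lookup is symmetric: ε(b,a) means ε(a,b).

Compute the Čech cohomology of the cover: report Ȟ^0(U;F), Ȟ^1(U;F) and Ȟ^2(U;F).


Ȟ^0 = 0,  Ȟ^1 = Z ⊕ Z/2,  Ȟ^2 = 0

nonempty intersections:
  A12={q1,q8} A13={q2} A14={q5} A15={q7} A23={q6} A45={q3,q4}
C dims 5,6; δ0: rk 5, SNF 1^4·2
Ȟ^0: (5−5)−0=0 ⇒ 0
Ȟ^1: (6−0)−5=1 plus torsion [2] ⇒ Z ⊕ Z/2
Ȟ^2: (0−0)−0=0 ⇒ 0


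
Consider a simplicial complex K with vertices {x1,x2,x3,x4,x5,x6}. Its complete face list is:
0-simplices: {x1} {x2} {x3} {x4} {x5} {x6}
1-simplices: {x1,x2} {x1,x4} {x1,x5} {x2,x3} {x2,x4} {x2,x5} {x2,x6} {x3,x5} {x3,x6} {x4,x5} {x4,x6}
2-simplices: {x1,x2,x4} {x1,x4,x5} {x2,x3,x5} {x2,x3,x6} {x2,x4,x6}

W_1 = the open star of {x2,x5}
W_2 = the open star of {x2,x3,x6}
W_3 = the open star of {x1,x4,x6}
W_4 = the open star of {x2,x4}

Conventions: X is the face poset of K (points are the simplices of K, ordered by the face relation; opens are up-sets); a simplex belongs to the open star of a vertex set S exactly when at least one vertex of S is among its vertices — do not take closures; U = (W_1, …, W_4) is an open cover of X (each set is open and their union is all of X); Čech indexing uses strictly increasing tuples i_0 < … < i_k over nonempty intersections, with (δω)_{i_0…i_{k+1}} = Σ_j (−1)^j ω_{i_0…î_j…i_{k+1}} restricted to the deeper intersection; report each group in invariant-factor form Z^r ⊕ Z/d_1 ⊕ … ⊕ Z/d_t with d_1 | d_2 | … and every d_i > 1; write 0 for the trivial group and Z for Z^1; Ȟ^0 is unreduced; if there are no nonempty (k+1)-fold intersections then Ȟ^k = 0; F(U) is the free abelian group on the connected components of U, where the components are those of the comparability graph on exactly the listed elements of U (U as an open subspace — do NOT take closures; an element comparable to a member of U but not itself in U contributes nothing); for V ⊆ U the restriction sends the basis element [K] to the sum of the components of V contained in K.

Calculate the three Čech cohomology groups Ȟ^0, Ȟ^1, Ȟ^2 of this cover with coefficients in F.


nonempty intersections:
  W1={{x2},{x5},{x1,x2},{x1,x5},{x2,x3},{x2,x4},{x2,x5},{x2,x6},{x3,x5},{x4,x5},{x1,x2,x4},{x1,x4,x5},{x2,x3,x5},{x2,x3,x6},{x2,x4,x6}} W2={{x2},{x3},{x6},{x1,x2},{x2,x3},{x2,x4},{x2,x5},{x2,x6},{x3,x5},{x3,x6},{x4,x6},{x1,x2,x4},{x2,x3,x5},{x2,x3,x6},{x2,x4,x6}} W3={{x1},{x4},{x6},{x1,x2},{x1,x4},{x1,x5},{x2,x4},{x2,x6},{x3,x6},{x4,x5},{x4,x6},{x1,x2,x4},{x1,x4,x5},{x2,x3,x6},{x2,x4,x6}} W4={{x2},{x4},{x1,x2},{x1,x4},{x2,x3},{x2,x4},{x2,x5},{x2,x6},{x4,x5},{x4,x6},{x1,x2,x4},{x1,x4,x5},{x2,x3,x5},{x2,x3,x6},{x2,x4,x6}}
  W12={{x2},{x1,x2},{x2,x3},{x2,x4},{x2,x5},{x2,x6},{x3,x5},{x1,x2,x4},{x2,x3,x5},{x2,x3,x6},{x2,x4,x6}} W13={{x1,x2},{x1,x5},{x2,x4},{x2,x6},{x4,x5},{x1,x2,x4},{x1,x4,x5},{x2,x3,x6},{x2,x4,x6}} W14={{x2},{x1,x2},{x2,x3},{x2,x4},{x2,x5},{x2,x6},{x4,x5},{x1,x2,x4},{x1,x4,x5},{x2,x3,x5},{x2,x3,x6},{x2,x4,x6}} W23={{x6},{x1,x2},{x2,x4},{x2,x6},{x3,x6},{x4,x6},{x1,x2,x4},{x2,x3,x6},{x2,x4,x6}} W24={{x2},{x1,x2},{x2,x3},{x2,x4},{x2,x5},{x2,x6},{x4,x6},{x1,x2,x4},{x2,x3,x5},{x2,x3,x6},{x2,x4,x6}} W34={{x4},{x1,x2},{x1,x4},{x2,x4},{x2,x6},{x4,x5},{x4,x6},{x1,x2,x4},{x1,x4,x5},{x2,x3,x6},{x2,x4,x6}}
  W123={{x1,x2},{x2,x4},{x2,x6},{x1,x2,x4},{x2,x3,x6},{x2,x4,x6}} W124={{x2},{x1,x2},{x2,x3},{x2,x4},{x2,x5},{x2,x6},{x1,x2,x4},{x2,x3,x5},{x2,x3,x6},{x2,x4,x6}} W134={{x1,x2},{x2,x4},{x2,x6},{x4,x5},{x1,x2,x4},{x1,x4,x5},{x2,x3,x6},{x2,x4,x6}} W234={{x1,x2},{x2,x4},{x2,x6},{x4,x6},{x1,x2,x4},{x2,x3,x6},{x2,x4,x6}}
  W1234={{x1,x2},{x2,x4},{x2,x6},{x1,x2,x4},{x2,x3,x6},{x2,x4,x6}}
components per intersection:
  W1: {{x2},{x5},{x1,x2},{x1,x5},{x2,x3},{x2,x4},{x2,x5},{x2,x6},{x3,x5},{x4,x5},{x1,x2,x4},{x1,x4,x5},{x2,x3,x5},{x2,x3,x6},{x2,x4,x6}}
  W2: {{x2},{x3},{x6},{x1,x2},{x2,x3},{x2,x4},{x2,x5},{x2,x6},{x3,x5},{x3,x6},{x4,x6},{x1,x2,x4},{x2,x3,x5},{x2,x3,x6},{x2,x4,x6}}
  W3: {{x1},{x4},{x6},{x1,x2},{x1,x4},{x1,x5},{x2,x4},{x2,x6},{x3,x6},{x4,x5},{x4,x6},{x1,x2,x4},{x1,x4,x5},{x2,x3,x6},{x2,x4,x6}}
  W4: {{x2},{x4},{x1,x2},{x1,x4},{x2,x3},{x2,x4},{x2,x5},{x2,x6},{x4,x5},{x4,x6},{x1,x2,x4},{x1,x4,x5},{x2,x3,x5},{x2,x3,x6},{x2,x4,x6}}
  W12: {{x2},{x1,x2},{x2,x3},{x2,x4},{x2,x5},{x2,x6},{x3,x5},{x1,x2,x4},{x2,x3,x5},{x2,x3,x6},{x2,x4,x6}}
  W13: {{x1,x2},{x2,x4},{x2,x6},{x1,x2,x4},{x2,x3,x6},{x2,x4,x6}} {{x1,x5},{x4,x5},{x1,x4,x5}}
  W14: {{x2},{x1,x2},{x2,x3},{x2,x4},{x2,x5},{x2,x6},{x1,x2,x4},{x2,x3,x5},{x2,x3,x6},{x2,x4,x6}} {{x4,x5},{x1,x4,x5}}
  W23: {{x6},{x1,x2},{x2,x4},{x2,x6},{x3,x6},{x4,x6},{x1,x2,x4},{x2,x3,x6},{x2,x4,x6}}
  W24: {{x2},{x1,x2},{x2,x3},{x2,x4},{x2,x5},{x2,x6},{x4,x6},{x1,x2,x4},{x2,x3,x5},{x2,x3,x6},{x2,x4,x6}}
  W34: {{x4},{x1,x2},{x1,x4},{x2,x4},{x2,x6},{x4,x5},{x4,x6},{x1,x2,x4},{x1,x4,x5},{x2,x3,x6},{x2,x4,x6}}
  W123: {{x1,x2},{x2,x4},{x2,x6},{x1,x2,x4},{x2,x3,x6},{x2,x4,x6}}
  W124: {{x2},{x1,x2},{x2,x3},{x2,x4},{x2,x5},{x2,x6},{x1,x2,x4},{x2,x3,x5},{x2,x3,x6},{x2,x4,x6}}
  W134: {{x1,x2},{x2,x4},{x2,x6},{x1,x2,x4},{x2,x3,x6},{x2,x4,x6}} {{x4,x5},{x1,x4,x5}}
  W234: {{x1,x2},{x2,x4},{x2,x6},{x4,x6},{x1,x2,x4},{x2,x3,x6},{x2,x4,x6}}
  W1234: {{x1,x2},{x2,x4},{x2,x6},{x1,x2,x4},{x2,x3,x6},{x2,x4,x6}}
C dims 4,8,5,1; δ0: rk 3, SNF 1^3; δ1: rk 4, SNF 1^4; δ2: rk 1, SNF 1^1
Ȟ^0: (4−3)−0=1 ⇒ Z
Ȟ^1: (8−4)−3=1 ⇒ Z
Ȟ^2: (5−1)−4=0 ⇒ 0

Ȟ^0(U;F) ≅ Z, Ȟ^1(U;F) ≅ Z, Ȟ^2(U;F) ≅ 0


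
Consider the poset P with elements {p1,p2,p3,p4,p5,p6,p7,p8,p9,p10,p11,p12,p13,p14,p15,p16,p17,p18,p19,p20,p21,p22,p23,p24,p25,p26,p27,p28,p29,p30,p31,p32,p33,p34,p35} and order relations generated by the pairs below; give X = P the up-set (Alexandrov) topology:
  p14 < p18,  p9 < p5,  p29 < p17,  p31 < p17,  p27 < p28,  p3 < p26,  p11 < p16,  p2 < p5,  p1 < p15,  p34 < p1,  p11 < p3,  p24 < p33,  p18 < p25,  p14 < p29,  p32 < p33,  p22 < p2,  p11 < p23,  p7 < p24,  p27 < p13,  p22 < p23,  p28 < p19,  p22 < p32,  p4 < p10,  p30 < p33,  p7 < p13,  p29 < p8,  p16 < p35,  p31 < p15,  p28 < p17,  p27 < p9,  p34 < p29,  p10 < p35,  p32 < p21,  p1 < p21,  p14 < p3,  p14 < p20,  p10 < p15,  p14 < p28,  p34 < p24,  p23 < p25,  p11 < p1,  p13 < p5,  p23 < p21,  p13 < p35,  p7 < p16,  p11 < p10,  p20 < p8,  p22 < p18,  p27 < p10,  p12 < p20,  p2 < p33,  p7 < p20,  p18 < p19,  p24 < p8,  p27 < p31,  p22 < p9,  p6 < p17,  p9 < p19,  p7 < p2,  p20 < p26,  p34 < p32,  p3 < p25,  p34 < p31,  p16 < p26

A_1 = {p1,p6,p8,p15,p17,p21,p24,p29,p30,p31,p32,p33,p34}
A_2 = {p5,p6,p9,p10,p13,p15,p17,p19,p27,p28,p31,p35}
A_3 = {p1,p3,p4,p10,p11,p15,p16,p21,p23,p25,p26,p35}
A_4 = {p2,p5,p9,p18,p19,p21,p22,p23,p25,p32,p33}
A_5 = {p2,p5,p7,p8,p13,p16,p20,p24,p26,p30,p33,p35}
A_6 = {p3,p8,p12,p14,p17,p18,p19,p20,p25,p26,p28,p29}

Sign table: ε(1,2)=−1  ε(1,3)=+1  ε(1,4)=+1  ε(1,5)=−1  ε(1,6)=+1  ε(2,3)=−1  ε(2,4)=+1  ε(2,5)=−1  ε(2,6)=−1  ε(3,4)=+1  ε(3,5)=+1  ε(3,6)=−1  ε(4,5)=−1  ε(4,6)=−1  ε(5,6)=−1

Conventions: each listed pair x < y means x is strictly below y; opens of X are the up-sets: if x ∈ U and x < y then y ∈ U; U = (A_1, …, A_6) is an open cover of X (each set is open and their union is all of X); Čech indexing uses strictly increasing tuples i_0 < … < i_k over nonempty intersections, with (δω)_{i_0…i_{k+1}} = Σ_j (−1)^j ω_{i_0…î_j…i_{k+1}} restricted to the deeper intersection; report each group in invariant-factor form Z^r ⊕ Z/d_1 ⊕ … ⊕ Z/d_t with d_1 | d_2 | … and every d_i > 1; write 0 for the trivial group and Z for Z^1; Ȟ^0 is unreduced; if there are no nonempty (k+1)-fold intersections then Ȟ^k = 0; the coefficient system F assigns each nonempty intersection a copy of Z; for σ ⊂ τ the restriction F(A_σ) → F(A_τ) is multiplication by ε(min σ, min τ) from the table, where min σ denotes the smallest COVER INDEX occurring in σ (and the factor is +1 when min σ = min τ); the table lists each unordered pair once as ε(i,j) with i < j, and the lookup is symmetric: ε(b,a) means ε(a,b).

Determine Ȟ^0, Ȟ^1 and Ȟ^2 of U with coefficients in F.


Ȟ^0 = 0, Ȟ^1 = Z/2, Ȟ^2 = Z

nonempty intersections:
  A12={p6,p15,p17,p31} A13={p1,p15,p21} A14={p21,p32,p33} A15={p8,p24,p30,p33} A16={p8,p17,p29} A23={p10,p15,p35} A24={p5,p9,p19} A25={p5,p13,p35} A26={p17,p19,p28} A34={p21,p23,p25} A35={p16,p26,p35} A36={p3,p25,p26} A45={p2,p5,p33} A46={p18,p19,p25} A56={p8,p20,p26}
  A123={p15} A126={p17} A134={p21} A145={p33} A156={p8} A235={p35} A245={p5} A246={p19} A346={p25} A356={p26}
C dims 6,15,10; δ0: rk 6, SNF 1^5·2; δ1: rk 9, SNF 1^9
Ȟ^0: (6−6)−0=0 ⇒ 0
Ȟ^1: (15−9)−6=0 plus torsion [2] ⇒ Z/2
Ȟ^2: (10−0)−9=1 ⇒ Z


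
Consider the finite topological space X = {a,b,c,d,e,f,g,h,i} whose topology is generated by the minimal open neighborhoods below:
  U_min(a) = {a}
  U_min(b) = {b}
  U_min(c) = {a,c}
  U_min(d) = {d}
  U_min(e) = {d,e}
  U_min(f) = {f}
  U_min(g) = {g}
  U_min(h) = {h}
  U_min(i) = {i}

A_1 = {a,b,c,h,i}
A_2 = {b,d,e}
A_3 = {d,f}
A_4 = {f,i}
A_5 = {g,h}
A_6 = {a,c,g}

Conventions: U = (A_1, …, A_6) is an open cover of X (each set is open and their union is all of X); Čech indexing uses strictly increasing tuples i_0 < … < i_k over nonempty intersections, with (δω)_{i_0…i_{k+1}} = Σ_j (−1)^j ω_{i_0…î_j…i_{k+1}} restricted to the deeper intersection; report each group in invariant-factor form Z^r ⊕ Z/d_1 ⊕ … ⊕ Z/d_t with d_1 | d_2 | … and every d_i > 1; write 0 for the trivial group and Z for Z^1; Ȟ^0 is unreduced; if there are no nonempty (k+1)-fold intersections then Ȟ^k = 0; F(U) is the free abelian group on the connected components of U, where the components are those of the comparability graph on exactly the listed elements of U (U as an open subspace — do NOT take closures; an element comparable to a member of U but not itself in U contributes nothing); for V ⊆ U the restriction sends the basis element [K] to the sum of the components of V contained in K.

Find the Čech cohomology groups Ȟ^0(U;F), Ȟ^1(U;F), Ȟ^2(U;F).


Ȟ^0(U;F) ≅ Z^7, Ȟ^1(U;F) ≅ 0, Ȟ^2(U;F) ≅ 0

nonempty overlaps:
  A12={b} A14={i} A15={h} A16={a,c} A23={d} A34={f} A56={g}
components per intersection:
  A1: {a,c} {b} {h} {i}
  A2: {b} {d,e}
  A3: {d} {f}
  A4: {f} {i}
  A5: {g} {h}
  A6: {a,c} {g}
  A12: {b}
  A14: {i}
  A15: {h}
  A16: {a,c}
  A23: {d}
  A34: {f}
  A56: {g}
C dims 14,7; δ0: rk 7, SNF 1^7
degree 0: 14−7−0 = 7 → Ȟ^0 ≅ Z^7
degree 1: 7−0−7 = 0 → Ȟ^1 ≅ 0
degree 2: 0−0−0 = 0 → Ȟ^2 ≅ 0


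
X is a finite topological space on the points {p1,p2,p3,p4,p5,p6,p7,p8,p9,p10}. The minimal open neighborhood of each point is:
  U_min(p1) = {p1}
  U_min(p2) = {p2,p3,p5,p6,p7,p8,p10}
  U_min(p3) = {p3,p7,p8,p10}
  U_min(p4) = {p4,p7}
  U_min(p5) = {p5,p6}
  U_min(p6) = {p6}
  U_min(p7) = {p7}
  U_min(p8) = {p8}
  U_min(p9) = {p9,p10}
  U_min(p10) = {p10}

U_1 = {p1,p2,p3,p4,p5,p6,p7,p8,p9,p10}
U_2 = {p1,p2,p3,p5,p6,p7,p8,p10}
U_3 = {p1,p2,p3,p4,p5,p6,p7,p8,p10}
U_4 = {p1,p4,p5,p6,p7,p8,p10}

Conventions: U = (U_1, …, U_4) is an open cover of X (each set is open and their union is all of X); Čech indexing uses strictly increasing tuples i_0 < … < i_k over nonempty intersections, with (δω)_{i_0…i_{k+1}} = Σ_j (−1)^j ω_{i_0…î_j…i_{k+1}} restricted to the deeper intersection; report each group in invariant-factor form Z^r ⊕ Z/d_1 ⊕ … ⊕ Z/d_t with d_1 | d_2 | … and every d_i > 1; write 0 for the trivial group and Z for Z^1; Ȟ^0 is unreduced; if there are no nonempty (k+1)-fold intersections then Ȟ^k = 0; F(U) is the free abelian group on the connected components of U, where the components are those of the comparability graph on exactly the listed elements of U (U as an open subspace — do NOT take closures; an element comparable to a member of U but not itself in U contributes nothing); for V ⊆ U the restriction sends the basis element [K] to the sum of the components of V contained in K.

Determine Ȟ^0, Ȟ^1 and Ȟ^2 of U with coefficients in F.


intersection data:
  U12={p1,p2,p3,p5,p6,p7,p8,p10} U13={p1,p2,p3,p4,p5,p6,p7,p8,p10} U14={p1,p4,p5,p6,p7,p8,p10} U23={p1,p2,p3,p5,p6,p7,p8,p10} U24={p1,p5,p6,p7,p8,p10} U34={p1,p4,p5,p6,p7,p8,p10}
  U123={p1,p2,p3,p5,p6,p7,p8,p10} U124={p1,p5,p6,p7,p8,p10} U134={p1,p4,p5,p6,p7,p8,p10} U234={p1,p5,p6,p7,p8,p10}
  U1234={p1,p5,p6,p7,p8,p10}
components per intersection:
  U1: {p1} {p2,p3,p4,p5,p6,p7,p8,p9,p10}
  U2: {p1} {p2,p3,p5,p6,p7,p8,p10}
  U3: {p1} {p2,p3,p4,p5,p6,p7,p8,p10}
  U4: {p1} {p4,p7} {p5,p6} {p8} {p10}
  U12: {p1} {p2,p3,p5,p6,p7,p8,p10}
  U13: {p1} {p2,p3,p4,p5,p6,p7,p8,p10}
  U14: {p1} {p4,p7} {p5,p6} {p8} {p10}
  U23: {p1} {p2,p3,p5,p6,p7,p8,p10}
  U24: {p1} {p5,p6} {p7} {p8} {p10}
  U34: {p1} {p4,p7} {p5,p6} {p8} {p10}
  U123: {p1} {p2,p3,p5,p6,p7,p8,p10}
  U124: {p1} {p5,p6} {p7} {p8} {p10}
  U134: {p1} {p4,p7} {p5,p6} {p8} {p10}
  U234: {p1} {p5,p6} {p7} {p8} {p10}
  U1234: {p1} {p5,p6} {p7} {p8} {p10}
C dims 11,21,17,5; δ0: rk 9, SNF 1^9; δ1: rk 12, SNF 1^12; δ2: rk 5, SNF 1^5
Ȟ^0 = (11 − 9) − 0 = 2, so Ȟ^0 ≅ Z^2
Ȟ^1 = (21 − 12) − 9 = 0, so Ȟ^1 ≅ 0
Ȟ^2 = (17 − 5) − 12 = 0, so Ȟ^2 ≅ 0

Ȟ^0 ≅ Z^2,  Ȟ^1 ≅ 0,  Ȟ^2 ≅ 0


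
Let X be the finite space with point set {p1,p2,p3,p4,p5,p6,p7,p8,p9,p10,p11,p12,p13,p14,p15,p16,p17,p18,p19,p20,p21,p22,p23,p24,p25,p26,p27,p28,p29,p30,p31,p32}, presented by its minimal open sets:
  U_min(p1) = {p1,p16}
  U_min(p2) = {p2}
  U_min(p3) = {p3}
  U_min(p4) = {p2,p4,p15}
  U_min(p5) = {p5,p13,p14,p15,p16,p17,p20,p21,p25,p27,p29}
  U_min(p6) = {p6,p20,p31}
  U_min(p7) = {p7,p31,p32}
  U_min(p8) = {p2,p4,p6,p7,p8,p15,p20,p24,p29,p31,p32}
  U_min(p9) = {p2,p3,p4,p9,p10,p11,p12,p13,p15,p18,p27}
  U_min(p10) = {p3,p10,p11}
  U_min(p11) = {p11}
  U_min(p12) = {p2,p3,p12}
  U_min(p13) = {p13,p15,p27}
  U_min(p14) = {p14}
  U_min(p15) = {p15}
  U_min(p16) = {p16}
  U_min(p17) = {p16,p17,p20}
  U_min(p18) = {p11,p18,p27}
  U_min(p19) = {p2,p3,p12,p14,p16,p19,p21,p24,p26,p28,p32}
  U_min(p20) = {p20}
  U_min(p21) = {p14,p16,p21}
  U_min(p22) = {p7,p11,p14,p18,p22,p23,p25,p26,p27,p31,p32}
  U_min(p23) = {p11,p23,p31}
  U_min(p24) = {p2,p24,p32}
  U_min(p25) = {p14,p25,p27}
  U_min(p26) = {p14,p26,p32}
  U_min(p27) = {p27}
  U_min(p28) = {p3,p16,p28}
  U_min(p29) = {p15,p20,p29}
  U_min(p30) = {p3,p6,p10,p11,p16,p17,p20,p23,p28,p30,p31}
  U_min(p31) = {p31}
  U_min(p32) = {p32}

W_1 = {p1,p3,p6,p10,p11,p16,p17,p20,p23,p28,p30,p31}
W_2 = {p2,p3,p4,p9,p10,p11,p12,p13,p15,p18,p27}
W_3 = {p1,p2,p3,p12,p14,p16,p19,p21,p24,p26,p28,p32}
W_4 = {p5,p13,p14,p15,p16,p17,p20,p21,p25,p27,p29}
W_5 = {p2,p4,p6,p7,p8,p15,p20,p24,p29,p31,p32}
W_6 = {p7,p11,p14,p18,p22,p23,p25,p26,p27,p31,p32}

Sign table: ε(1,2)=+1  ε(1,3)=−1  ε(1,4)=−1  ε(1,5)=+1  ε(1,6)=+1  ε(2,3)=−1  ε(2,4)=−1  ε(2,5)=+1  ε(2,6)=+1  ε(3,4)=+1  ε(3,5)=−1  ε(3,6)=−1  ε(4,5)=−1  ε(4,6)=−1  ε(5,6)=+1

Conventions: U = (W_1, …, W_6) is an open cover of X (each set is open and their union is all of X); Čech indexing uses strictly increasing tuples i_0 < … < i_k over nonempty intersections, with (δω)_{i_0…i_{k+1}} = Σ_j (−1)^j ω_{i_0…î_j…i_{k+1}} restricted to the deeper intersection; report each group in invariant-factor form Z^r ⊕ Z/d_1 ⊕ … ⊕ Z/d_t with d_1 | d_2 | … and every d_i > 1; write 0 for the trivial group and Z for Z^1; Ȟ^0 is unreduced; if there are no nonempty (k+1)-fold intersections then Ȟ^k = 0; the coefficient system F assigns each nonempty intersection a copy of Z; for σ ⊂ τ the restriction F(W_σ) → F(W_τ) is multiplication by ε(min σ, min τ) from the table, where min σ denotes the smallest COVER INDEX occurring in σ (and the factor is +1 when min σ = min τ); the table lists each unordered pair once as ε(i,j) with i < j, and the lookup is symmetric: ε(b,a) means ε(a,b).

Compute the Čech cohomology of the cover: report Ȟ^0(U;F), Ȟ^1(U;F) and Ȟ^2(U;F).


Ȟ^0 = Z; Ȟ^1 = 0; Ȟ^2 = Z/2

nerve simplices:
  W12={p3,p10,p11} W13={p1,p3,p16,p28} W14={p16,p17,p20} W15={p6,p20,p31} W16={p11,p23,p31} W23={p2,p3,p12} W24={p13,p15,p27} W25={p2,p4,p15} W26={p11,p18,p27} W34={p14,p16,p21} W35={p2,p24,p32} W36={p14,p26,p32} W45={p15,p20,p29} W46={p14,p25,p27} W56={p7,p31,p32}
  W123={p3} W126={p11} W134={p16} W145={p20} W156={p31} W235={p2} W245={p15} W246={p27} W346={p14} W356={p32}
C dims 6,15,10; δ0: rk 5, SNF 1^5; δ1: rk 10, SNF 1^9·2
degree 0: 6−5−0 = 1 → Ȟ^0 ≅ Z
degree 1: 15−10−5 = 0 → Ȟ^1 ≅ 0
degree 2: 10−0−10 = 0 plus torsion [2] → Ȟ^2 ≅ Z/2


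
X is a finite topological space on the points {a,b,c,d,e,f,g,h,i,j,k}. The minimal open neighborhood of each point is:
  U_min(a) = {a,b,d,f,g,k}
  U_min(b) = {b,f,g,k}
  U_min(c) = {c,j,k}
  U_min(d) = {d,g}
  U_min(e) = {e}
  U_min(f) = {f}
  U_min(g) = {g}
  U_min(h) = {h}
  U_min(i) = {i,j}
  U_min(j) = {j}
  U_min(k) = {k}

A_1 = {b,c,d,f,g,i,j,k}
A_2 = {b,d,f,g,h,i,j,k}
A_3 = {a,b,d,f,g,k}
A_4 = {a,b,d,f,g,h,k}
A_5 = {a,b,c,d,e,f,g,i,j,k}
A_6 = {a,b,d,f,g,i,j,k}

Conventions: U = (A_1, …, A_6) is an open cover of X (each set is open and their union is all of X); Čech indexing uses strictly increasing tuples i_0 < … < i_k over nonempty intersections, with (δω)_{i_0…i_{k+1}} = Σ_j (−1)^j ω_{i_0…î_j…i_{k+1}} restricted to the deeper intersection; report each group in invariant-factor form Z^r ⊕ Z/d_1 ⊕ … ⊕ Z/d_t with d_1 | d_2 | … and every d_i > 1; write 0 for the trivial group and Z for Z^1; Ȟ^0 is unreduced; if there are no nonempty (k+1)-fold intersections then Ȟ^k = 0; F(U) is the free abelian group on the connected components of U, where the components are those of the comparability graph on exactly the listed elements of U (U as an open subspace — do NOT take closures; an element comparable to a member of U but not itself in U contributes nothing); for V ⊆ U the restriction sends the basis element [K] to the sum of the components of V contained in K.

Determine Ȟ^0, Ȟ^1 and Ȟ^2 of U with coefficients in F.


nerve of the cover:
  A12={b,d,f,g,i,j,k} A13={b,d,f,g,k} A14={b,d,f,g,k} A15={b,c,d,f,g,i,j,k} A16={b,d,f,g,i,j,k} A23={b,d,f,g,k} A24={b,d,f,g,h,k} A25={b,d,f,g,i,j,k} A26={b,d,f,g,i,j,k} A34={a,b,d,f,g,k} A35={a,b,d,f,g,k} A36={a,b,d,f,g,k} A45={a,b,d,f,g,k} A46={a,b,d,f,g,k} A56={a,b,d,f,g,i,j,k}
  A123={b,d,f,g,k} A124={b,d,f,g,k} A125={b,d,f,g,i,j,k} A126={b,d,f,g,i,j,k} A134={b,d,f,g,k} A135={b,d,f,g,k} A136={b,d,f,g,k} A145={b,d,f,g,k} A146={b,d,f,g,k} A156={b,d,f,g,i,j,k} A234={b,d,f,g,k} A235={b,d,f,g,k} A236={b,d,f,g,k} A245={b,d,f,g,k} A246={b,d,f,g,k} A256={b,d,f,g,i,j,k} A345={a,b,d,f,g,k} A346={a,b,d,f,g,k} A356={a,b,d,f,g,k} A456={a,b,d,f,g,k}
  A1234={b,d,f,g,k} A1235={b,d,f,g,k} A1236={b,d,f,g,k} A1245={b,d,f,g,k} A1246={b,d,f,g,k} A1256={b,d,f,g,i,j,k} A1345={b,d,f,g,k} A1346={b,d,f,g,k} A1356={b,d,f,g,k} A1456={b,d,f,g,k} A2345={b,d,f,g,k} A2346={b,d,f,g,k} A2356={b,d,f,g,k} A2456={b,d,f,g,k} A3456={a,b,d,f,g,k}
  A12345={b,d,f,g,k} A12346={b,d,f,g,k} A12356={b,d,f,g,k} A12456={b,d,f,g,k} A13456={b,d,f,g,k} A23456={b,d,f,g,k}
  A123456={b,d,f,g,k}
components per intersection:
  A1: {b,c,d,f,g,i,j,k}
  A2: {b,d,f,g,k} {h} {i,j}
  A3: {a,b,d,f,g,k}
  A4: {a,b,d,f,g,k} {h}
  A5: {a,b,c,d,f,g,i,j,k} {e}
  A6: {a,b,d,f,g,k} {i,j}
  A12: {b,d,f,g,k} {i,j}
  A13: {b,d,f,g,k}
  A14: {b,d,f,g,k}
  A15: {b,c,d,f,g,i,j,k}
  A16: {b,d,f,g,k} {i,j}
  A23: {b,d,f,g,k}
  A24: {b,d,f,g,k} {h}
  A25: {b,d,f,g,k} {i,j}
  A26: {b,d,f,g,k} {i,j}
  A34: {a,b,d,f,g,k}
  A35: {a,b,d,f,g,k}
  A36: {a,b,d,f,g,k}
  A45: {a,b,d,f,g,k}
  A46: {a,b,d,f,g,k}
  A56: {a,b,d,f,g,k} {i,j}
  A123: {b,d,f,g,k}
  A124: {b,d,f,g,k}
  A125: {b,d,f,g,k} {i,j}
  A126: {b,d,f,g,k} {i,j}
  A134: {b,d,f,g,k}
  A135: {b,d,f,g,k}
  A136: {b,d,f,g,k}
  A145: {b,d,f,g,k}
  A146: {b,d,f,g,k}
  A156: {b,d,f,g,k} {i,j}
  A234: {b,d,f,g,k}
  A235: {b,d,f,g,k}
  A236: {b,d,f,g,k}
  A245: {b,d,f,g,k}
  A246: {b,d,f,g,k}
  A256: {b,d,f,g,k} {i,j}
  A345: {a,b,d,f,g,k}
  A346: {a,b,d,f,g,k}
  A356: {a,b,d,f,g,k}
  A456: {a,b,d,f,g,k}
  A1234: {b,d,f,g,k}
  A1235: {b,d,f,g,k}
  A1236: {b,d,f,g,k}
  A1245: {b,d,f,g,k}
  A1246: {b,d,f,g,k}
  A1256: {b,d,f,g,k} {i,j}
  A1345: {b,d,f,g,k}
  A1346: {b,d,f,g,k}
  A1356: {b,d,f,g,k}
  A1456: {b,d,f,g,k}
  A2345: {b,d,f,g,k}
  A2346: {b,d,f,g,k}
  A2356: {b,d,f,g,k}
  A2456: {b,d,f,g,k}
  A3456: {a,b,d,f,g,k}
  A12345: {b,d,f,g,k}
  A12346: {b,d,f,g,k}
  A12356: {b,d,f,g,k}
  A12456: {b,d,f,g,k}
  A13456: {b,d,f,g,k}
  A23456: {b,d,f,g,k}
  A123456: {b,d,f,g,k}
C dims 11,21,24,16; δ0: rk 8, SNF 1^8; δ1: rk 13, SNF 1^13; δ2: rk 11, SNF 1^11
Ȟ^0 = (11 − 8) − 0 = 3, so Ȟ^0 ≅ Z^3
Ȟ^1 = (21 − 13) − 8 = 0, so Ȟ^1 ≅ 0
Ȟ^2 = (24 − 11) − 13 = 0, so Ȟ^2 ≅ 0

Ȟ^0(U;F) ≅ Z^3, Ȟ^1(U;F) ≅ 0, Ȟ^2(U;F) ≅ 0


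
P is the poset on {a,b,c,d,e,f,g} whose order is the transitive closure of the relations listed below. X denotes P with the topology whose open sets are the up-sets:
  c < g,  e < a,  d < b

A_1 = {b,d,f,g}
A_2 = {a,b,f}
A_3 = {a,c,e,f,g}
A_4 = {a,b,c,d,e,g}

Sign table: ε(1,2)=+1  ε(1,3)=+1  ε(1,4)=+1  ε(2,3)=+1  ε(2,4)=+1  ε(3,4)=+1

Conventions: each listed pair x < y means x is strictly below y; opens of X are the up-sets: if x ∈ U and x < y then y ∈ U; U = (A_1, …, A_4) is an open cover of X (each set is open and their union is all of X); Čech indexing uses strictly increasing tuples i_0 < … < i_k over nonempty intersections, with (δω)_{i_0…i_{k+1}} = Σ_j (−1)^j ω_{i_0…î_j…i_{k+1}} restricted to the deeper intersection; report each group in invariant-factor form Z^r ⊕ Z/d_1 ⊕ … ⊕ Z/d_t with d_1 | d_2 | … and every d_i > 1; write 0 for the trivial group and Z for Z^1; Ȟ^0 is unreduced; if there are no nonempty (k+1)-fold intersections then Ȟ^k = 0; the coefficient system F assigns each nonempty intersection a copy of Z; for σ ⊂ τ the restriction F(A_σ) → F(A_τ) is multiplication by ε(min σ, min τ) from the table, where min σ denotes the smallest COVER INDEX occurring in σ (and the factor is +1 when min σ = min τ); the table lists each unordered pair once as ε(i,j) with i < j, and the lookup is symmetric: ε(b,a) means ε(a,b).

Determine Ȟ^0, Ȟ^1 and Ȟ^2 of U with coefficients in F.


Ȟ^0 ≅ Z; Ȟ^1 ≅ 0; Ȟ^2 ≅ Z

nonempty intersections:
  A12={b,f} A13={f,g} A14={b,d,g} A23={a,f} A24={a,b} A34={a,c,e,g}
  A123={f} A124={b} A134={g} A234={a}
C dims 4,6,4; δ0: rk 3, SNF 1^3; δ1: rk 3, SNF 1^3
Ȟ^0: (4−3)−0=1 ⇒ Z
Ȟ^1: (6−3)−3=0 ⇒ 0
Ȟ^2: (4−0)−3=1 ⇒ Z


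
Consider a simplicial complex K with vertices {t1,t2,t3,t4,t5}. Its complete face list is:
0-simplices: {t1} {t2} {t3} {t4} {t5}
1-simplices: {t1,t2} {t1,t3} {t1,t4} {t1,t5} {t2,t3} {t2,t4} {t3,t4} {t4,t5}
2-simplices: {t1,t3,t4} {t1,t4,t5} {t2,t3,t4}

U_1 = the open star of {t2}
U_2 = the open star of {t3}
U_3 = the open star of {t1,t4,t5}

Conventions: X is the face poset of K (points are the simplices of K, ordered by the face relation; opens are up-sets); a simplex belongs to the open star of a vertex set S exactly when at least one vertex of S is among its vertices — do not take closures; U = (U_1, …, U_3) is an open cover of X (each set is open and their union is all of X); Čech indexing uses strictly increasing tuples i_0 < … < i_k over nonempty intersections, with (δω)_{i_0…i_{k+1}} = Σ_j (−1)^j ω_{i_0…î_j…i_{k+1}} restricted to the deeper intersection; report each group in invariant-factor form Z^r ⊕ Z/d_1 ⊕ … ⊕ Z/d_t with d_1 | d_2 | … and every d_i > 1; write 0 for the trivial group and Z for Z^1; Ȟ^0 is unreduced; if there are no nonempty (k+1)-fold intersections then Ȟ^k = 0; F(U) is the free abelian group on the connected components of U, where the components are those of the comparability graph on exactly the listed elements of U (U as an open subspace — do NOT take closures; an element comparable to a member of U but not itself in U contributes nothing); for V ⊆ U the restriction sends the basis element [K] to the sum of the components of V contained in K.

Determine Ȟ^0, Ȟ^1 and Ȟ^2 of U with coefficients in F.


Ȟ^0 ≅ Z,  Ȟ^1 ≅ Z,  Ȟ^2 ≅ 0

nonempty overlaps:
  U1={{t2},{t1,t2},{t2,t3},{t2,t4},{t2,t3,t4}} U2={{t3},{t1,t3},{t2,t3},{t3,t4},{t1,t3,t4},{t2,t3,t4}} U3={{t1},{t4},{t5},{t1,t2},{t1,t3},{t1,t4},{t1,t5},{t2,t4},{t3,t4},{t4,t5},{t1,t3,t4},{t1,t4,t5},{t2,t3,t4}}
  U12={{t2,t3},{t2,t3,t4}} U13={{t1,t2},{t2,t4},{t2,t3,t4}} U23={{t1,t3},{t3,t4},{t1,t3,t4},{t2,t3,t4}}
  U123={{t2,t3,t4}}
components per intersection:
  U1: {{t2},{t1,t2},{t2,t3},{t2,t4},{t2,t3,t4}}
  U2: {{t3},{t1,t3},{t2,t3},{t3,t4},{t1,t3,t4},{t2,t3,t4}}
  U3: {{t1},{t4},{t5},{t1,t2},{t1,t3},{t1,t4},{t1,t5},{t2,t4},{t3,t4},{t4,t5},{t1,t3,t4},{t1,t4,t5},{t2,t3,t4}}
  U12: {{t2,t3},{t2,t3,t4}}
  U13: {{t1,t2}} {{t2,t4},{t2,t3,t4}}
  U23: {{t1,t3},{t3,t4},{t1,t3,t4},{t2,t3,t4}}
  U123: {{t2,t3,t4}}
C dims 3,4,1; δ0: rk 2, SNF 1^2; δ1: rk 1, SNF 1^1
degree 0: 3−2−0 = 1 → Ȟ^0 ≅ Z
degree 1: 4−1−2 = 1 → Ȟ^1 ≅ Z
degree 2: 1−0−1 = 0 → Ȟ^2 ≅ 0


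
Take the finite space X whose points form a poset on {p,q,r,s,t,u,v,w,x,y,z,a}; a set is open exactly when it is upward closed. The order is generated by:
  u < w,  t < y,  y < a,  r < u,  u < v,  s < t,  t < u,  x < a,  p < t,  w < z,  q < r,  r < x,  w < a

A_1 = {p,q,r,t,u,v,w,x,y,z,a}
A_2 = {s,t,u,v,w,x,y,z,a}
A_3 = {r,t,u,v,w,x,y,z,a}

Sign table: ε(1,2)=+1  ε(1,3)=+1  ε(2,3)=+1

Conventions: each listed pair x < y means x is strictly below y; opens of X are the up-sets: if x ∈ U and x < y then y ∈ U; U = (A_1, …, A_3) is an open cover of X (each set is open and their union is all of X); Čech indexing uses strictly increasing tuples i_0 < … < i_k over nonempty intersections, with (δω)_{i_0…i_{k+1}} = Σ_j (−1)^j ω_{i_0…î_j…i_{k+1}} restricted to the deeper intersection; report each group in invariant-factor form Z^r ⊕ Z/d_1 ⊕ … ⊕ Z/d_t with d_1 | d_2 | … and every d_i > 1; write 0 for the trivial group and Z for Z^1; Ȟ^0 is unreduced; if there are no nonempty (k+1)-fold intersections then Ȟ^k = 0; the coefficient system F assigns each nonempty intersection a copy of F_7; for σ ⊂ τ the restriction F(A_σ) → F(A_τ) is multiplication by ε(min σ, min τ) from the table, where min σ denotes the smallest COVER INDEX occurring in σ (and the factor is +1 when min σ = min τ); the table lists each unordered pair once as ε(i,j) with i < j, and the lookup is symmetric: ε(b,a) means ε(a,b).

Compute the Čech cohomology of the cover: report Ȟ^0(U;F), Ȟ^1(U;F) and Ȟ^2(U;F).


nerve of the cover:
  A12={t,u,v,w,x,y,z,a} A13={r,t,u,v,w,x,y,z,a} A23={t,u,v,w,x,y,z,a}
  A123={t,u,v,w,x,y,z,a}
C dims 3,3,1; δ0: rk_F7 2; δ1: rk_F7 1
Ȟ^0 = (3 − 2) − 0 = 1, so Ȟ^0 ≅ Z/7
Ȟ^1 = (3 − 1) − 2 = 0, so Ȟ^1 ≅ 0
Ȟ^2 = (1 − 0) − 1 = 0, so Ȟ^2 ≅ 0

Ȟ^0(U;F) ≅ Z/7, Ȟ^1(U;F) ≅ 0, Ȟ^2(U;F) ≅ 0


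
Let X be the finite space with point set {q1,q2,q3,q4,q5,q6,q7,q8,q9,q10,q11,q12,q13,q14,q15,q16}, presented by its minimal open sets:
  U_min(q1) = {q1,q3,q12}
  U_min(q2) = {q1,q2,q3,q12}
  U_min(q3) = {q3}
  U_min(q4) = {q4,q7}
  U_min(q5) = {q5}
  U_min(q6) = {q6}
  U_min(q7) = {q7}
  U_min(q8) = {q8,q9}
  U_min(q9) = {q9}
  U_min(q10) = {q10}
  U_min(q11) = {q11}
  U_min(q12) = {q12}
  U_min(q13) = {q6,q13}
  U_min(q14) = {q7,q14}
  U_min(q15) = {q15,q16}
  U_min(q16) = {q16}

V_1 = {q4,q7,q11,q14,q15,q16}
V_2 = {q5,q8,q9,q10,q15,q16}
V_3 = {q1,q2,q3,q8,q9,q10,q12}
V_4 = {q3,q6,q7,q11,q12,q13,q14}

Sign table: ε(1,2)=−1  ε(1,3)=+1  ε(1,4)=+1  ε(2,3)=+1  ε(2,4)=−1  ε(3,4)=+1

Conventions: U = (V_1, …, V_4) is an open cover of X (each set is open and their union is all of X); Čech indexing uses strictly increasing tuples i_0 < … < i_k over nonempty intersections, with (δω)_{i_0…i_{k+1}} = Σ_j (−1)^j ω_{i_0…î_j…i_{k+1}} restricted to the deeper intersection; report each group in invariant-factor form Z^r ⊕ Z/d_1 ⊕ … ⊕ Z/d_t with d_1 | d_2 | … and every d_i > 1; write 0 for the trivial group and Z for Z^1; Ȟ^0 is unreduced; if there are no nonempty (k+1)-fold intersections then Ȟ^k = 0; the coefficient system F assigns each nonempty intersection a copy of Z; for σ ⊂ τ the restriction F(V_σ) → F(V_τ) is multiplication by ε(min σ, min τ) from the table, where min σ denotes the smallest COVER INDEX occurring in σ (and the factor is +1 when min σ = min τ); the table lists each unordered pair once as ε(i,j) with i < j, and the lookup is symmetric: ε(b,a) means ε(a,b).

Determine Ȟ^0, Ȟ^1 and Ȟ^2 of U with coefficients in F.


Ȟ^0 ≅ 0, Ȟ^1 ≅ Z/2, Ȟ^2 ≅ 0

nerve simplices:
  V12={q15,q16} V14={q7,q11,q14} V23={q8,q9,q10} V34={q3,q12}
C dims 4,4; δ0: rk 4, SNF 1^3·2
degree 0: 4−4−0 = 0 → Ȟ^0 ≅ 0
degree 1: 4−0−4 = 0 plus torsion [2] → Ȟ^1 ≅ Z/2
degree 2: 0−0−0 = 0 → Ȟ^2 ≅ 0


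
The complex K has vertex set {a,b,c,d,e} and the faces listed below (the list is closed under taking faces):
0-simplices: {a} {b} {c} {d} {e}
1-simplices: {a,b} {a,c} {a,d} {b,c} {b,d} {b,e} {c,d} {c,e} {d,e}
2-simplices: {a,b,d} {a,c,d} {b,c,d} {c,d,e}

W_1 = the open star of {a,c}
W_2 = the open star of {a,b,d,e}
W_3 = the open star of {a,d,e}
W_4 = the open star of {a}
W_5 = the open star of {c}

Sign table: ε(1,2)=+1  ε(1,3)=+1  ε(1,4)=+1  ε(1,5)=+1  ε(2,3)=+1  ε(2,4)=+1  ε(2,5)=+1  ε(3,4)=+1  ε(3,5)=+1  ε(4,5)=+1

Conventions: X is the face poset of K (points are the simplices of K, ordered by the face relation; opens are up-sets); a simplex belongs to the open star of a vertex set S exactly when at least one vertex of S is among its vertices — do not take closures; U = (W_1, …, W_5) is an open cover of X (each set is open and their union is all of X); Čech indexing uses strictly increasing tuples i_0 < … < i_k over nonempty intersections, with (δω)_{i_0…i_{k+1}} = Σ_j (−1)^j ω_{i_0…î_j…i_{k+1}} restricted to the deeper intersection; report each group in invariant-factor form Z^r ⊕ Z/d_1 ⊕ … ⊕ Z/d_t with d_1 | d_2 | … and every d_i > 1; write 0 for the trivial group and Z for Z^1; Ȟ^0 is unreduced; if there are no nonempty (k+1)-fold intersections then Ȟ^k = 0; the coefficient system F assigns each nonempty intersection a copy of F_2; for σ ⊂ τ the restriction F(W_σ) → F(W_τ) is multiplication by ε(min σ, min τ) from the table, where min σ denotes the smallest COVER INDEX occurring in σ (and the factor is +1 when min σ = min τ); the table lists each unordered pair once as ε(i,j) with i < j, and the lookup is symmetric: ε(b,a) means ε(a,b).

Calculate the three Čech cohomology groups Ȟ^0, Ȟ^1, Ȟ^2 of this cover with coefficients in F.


Ȟ^0(U;F) ≅ Z/2; Ȟ^1(U;F) ≅ 0; Ȟ^2(U;F) ≅ 0

nonempty intersections:
  W1={{a},{c},{a,b},{a,c},{a,d},{b,c},{c,d},{c,e},{a,b,d},{a,c,d},{b,c,d},{c,d,e}} W2={{a},{b},{d},{e},{a,b},{a,c},{a,d},{b,c},{b,d},{b,e},{c,d},{c,e},{d,e},{a,b,d},{a,c,d},{b,c,d},{c,d,e}} W3={{a},{d},{e},{a,b},{a,c},{a,d},{b,d},{b,e},{c,d},{c,e},{d,e},{a,b,d},{a,c,d},{b,c,d},{c,d,e}} W4={{a},{a,b},{a,c},{a,d},{a,b,d},{a,c,d}} W5={{c},{a,c},{b,c},{c,d},{c,e},{a,c,d},{b,c,d},{c,d,e}}
  W12={{a},{a,b},{a,c},{a,d},{b,c},{c,d},{c,e},{a,b,d},{a,c,d},{b,c,d},{c,d,e}} W13={{a},{a,b},{a,c},{a,d},{c,d},{c,e},{a,b,d},{a,c,d},{b,c,d},{c,d,e}} W14={{a},{a,b},{a,c},{a,d},{a,b,d},{a,c,d}} W15={{c},{a,c},{b,c},{c,d},{c,e},{a,c,d},{b,c,d},{c,d,e}} W23={{a},{d},{e},{a,b},{a,c},{a,d},{b,d},{b,e},{c,d},{c,e},{d,e},{a,b,d},{a,c,d},{b,c,d},{c,d,e}} W24={{a},{a,b},{a,c},{a,d},{a,b,d},{a,c,d}} W25={{a,c},{b,c},{c,d},{c,e},{a,c,d},{b,c,d},{c,d,e}} W34={{a},{a,b},{a,c},{a,d},{a,b,d},{a,c,d}} W35={{a,c},{c,d},{c,e},{a,c,d},{b,c,d},{c,d,e}} W45={{a,c},{a,c,d}}
  W123={{a},{a,b},{a,c},{a,d},{c,d},{c,e},{a,b,d},{a,c,d},{b,c,d},{c,d,e}} W124={{a},{a,b},{a,c},{a,d},{a,b,d},{a,c,d}} W125={{a,c},{b,c},{c,d},{c,e},{a,c,d},{b,c,d},{c,d,e}} W134={{a},{a,b},{a,c},{a,d},{a,b,d},{a,c,d}} W135={{a,c},{c,d},{c,e},{a,c,d},{b,c,d},{c,d,e}} W145={{a,c},{a,c,d}} W234={{a},{a,b},{a,c},{a,d},{a,b,d},{a,c,d}} W235={{a,c},{c,d},{c,e},{a,c,d},{b,c,d},{c,d,e}} W245={{a,c},{a,c,d}} W345={{a,c},{a,c,d}}
  W1234={{a},{a,b},{a,c},{a,d},{a,b,d},{a,c,d}} W1235={{a,c},{c,d},{c,e},{a,c,d},{b,c,d},{c,d,e}} W1245={{a,c},{a,c,d}} W1345={{a,c},{a,c,d}} W2345={{a,c},{a,c,d}}
  W12345={{a,c},{a,c,d}}
C dims 5,10,10,5; δ0: rk_F2 4; δ1: rk_F2 6; δ2: rk_F2 4
Ȟ^0: (5−4)−0=1 ⇒ Z/2
Ȟ^1: (10−6)−4=0 ⇒ 0
Ȟ^2: (10−4)−6=0 ⇒ 0


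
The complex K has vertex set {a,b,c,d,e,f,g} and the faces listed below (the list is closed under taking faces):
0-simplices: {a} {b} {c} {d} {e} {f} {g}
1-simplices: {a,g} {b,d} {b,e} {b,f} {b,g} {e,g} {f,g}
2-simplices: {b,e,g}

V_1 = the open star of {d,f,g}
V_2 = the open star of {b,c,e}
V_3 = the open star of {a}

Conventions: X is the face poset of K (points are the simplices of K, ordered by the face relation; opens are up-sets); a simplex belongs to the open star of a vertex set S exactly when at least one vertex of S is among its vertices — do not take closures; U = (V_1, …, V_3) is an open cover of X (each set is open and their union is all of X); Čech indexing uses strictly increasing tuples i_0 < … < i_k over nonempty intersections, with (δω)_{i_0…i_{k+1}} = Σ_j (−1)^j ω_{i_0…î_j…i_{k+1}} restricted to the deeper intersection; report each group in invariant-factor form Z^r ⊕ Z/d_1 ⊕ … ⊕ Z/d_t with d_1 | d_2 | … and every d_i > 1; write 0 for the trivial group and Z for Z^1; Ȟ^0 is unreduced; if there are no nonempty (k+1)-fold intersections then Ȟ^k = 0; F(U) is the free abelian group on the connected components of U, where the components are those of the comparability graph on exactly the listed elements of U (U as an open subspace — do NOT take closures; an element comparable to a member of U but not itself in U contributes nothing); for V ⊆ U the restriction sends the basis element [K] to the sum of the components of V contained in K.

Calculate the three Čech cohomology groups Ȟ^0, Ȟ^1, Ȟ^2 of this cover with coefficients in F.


Ȟ^0 = Z^2,  Ȟ^1 = Z,  Ȟ^2 = 0

nonempty overlaps:
  V1={{d},{f},{g},{a,g},{b,d},{b,f},{b,g},{e,g},{f,g},{b,e,g}} V2={{b},{c},{e},{b,d},{b,e},{b,f},{b,g},{e,g},{b,e,g}} V3={{a},{a,g}}
  V12={{b,d},{b,f},{b,g},{e,g},{b,e,g}} V13={{a,g}}
components per intersection:
  V1: {{d},{b,d}} {{f},{g},{a,g},{b,f},{b,g},{e,g},{f,g},{b,e,g}}
  V2: {{b},{e},{b,d},{b,e},{b,f},{b,g},{e,g},{b,e,g}} {{c}}
  V3: {{a},{a,g}}
  V12: {{b,d}} {{b,f}} {{b,g},{e,g},{b,e,g}}
  V13: {{a,g}}
C dims 5,4; δ0: rk 3, SNF 1^3
degree 0: 5−3−0 = 2 → Ȟ^0 ≅ Z^2
degree 1: 4−0−3 = 1 → Ȟ^1 ≅ Z
degree 2: 0−0−0 = 0 → Ȟ^2 ≅ 0


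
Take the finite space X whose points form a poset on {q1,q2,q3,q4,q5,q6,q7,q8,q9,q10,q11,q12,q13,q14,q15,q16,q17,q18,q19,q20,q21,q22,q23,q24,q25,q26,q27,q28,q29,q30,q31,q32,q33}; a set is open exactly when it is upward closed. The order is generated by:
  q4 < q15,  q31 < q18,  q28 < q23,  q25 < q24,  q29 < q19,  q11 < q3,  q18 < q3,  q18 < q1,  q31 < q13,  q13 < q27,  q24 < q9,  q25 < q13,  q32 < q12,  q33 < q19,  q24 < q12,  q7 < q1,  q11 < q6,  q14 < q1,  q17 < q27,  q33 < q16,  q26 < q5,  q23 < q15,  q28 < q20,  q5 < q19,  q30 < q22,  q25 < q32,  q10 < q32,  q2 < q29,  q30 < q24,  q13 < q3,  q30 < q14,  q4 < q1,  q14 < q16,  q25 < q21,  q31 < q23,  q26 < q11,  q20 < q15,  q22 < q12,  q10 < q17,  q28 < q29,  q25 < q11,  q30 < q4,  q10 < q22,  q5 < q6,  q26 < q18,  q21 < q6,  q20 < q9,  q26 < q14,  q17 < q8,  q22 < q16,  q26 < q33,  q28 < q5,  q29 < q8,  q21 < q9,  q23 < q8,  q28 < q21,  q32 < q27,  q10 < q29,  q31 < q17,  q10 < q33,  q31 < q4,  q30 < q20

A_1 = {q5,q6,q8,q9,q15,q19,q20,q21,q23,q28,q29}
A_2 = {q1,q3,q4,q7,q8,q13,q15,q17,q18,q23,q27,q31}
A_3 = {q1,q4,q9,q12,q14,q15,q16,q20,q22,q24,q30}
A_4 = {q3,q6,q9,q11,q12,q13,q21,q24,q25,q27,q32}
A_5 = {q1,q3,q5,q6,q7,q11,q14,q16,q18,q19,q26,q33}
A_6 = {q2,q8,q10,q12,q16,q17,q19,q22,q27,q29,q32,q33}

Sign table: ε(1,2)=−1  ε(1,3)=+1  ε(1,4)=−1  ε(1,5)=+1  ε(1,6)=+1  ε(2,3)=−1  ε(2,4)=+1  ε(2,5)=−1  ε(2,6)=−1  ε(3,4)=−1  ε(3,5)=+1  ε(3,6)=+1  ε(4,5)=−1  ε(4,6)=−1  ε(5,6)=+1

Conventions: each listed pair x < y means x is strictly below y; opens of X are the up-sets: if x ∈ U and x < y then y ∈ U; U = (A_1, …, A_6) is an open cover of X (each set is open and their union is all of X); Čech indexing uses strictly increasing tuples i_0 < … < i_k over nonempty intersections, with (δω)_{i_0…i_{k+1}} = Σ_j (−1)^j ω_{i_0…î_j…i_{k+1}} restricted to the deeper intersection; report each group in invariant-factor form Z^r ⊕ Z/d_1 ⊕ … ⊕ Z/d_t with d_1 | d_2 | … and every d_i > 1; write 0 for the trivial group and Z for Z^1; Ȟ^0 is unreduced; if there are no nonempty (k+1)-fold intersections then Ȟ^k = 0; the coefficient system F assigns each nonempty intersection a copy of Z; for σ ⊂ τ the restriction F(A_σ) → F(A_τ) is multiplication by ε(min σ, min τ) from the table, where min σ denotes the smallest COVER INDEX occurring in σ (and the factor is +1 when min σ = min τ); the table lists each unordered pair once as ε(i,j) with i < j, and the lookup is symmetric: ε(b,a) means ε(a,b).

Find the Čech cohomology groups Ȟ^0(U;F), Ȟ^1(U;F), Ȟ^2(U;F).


intersection data:
  A12={q8,q15,q23} A13={q9,q15,q20} A14={q6,q9,q21} A15={q5,q6,q19} A16={q8,q19,q29} A23={q1,q4,q15} A24={q3,q13,q27} A25={q1,q3,q7,q18} A26={q8,q17,q27} A34={q9,q12,q24} A35={q1,q14,q16} A36={q12,q16,q22} A45={q3,q6,q11} A46={q12,q27,q32} A56={q16,q19,q33}
  A123={q15} A126={q8} A134={q9} A145={q6} A156={q19} A235={q1} A245={q3} A246={q27} A346={q12} A356={q16}
C dims 6,15,10; δ0: rk 5, SNF 1^5; δ1: rk 10, SNF 1^9·2
Ȟ^0 = (6 − 5) − 0 = 1, so Ȟ^0 ≅ Z
Ȟ^1 = (15 − 10) − 5 = 0, so Ȟ^1 ≅ 0
Ȟ^2 = (10 − 0) − 10 = 0 plus torsion [2], so Ȟ^2 ≅ Z/2

Ȟ^0 ≅ Z; Ȟ^1 ≅ 0; Ȟ^2 ≅ Z/2


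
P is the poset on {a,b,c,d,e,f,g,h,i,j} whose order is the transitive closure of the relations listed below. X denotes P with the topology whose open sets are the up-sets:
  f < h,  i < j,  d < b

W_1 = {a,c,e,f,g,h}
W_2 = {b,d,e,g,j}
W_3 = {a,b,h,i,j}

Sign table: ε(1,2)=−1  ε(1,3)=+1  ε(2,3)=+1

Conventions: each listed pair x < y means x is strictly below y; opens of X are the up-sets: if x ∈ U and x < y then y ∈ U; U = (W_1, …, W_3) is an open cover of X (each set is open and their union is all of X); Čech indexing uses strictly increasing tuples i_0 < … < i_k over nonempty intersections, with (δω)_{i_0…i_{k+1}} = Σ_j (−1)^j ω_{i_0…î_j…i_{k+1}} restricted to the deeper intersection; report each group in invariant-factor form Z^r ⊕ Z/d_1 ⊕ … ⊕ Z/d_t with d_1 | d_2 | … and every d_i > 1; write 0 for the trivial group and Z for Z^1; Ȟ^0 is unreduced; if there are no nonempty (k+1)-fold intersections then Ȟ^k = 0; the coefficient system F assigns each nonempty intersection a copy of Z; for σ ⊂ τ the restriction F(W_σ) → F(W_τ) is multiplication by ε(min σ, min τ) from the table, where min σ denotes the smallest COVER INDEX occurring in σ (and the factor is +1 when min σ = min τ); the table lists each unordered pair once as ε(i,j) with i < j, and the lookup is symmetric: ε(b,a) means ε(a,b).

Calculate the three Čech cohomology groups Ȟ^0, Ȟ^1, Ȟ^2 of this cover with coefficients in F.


Ȟ^0(U;F) ≅ 0, Ȟ^1(U;F) ≅ Z/2, Ȟ^2(U;F) ≅ 0

cover nerve:
  W12={e,g} W13={a,h} W23={b,j}
C dims 3,3; δ0: rk 3, SNF 1^2·2
Ȟ^0: (3−3)−0=0 ⇒ 0
Ȟ^1: (3−0)−3=0 plus torsion [2] ⇒ Z/2
Ȟ^2: (0−0)−0=0 ⇒ 0
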